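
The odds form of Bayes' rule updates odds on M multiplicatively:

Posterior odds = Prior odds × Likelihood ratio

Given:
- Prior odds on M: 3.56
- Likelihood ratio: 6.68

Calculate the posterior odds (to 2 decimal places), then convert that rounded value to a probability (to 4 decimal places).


Step 1: Calculate posterior odds
Posterior odds = Prior odds × LR
               = 3.56 × 6.68
               = 23.78

Step 2: Convert to probability
P(M|E) = Posterior odds / (1 + Posterior odds)
       = 23.78 / (1 + 23.78)
       = 23.78 / 24.78
       = 0.9596

The evidence increased P(M) from 0.7807 to 0.9596.


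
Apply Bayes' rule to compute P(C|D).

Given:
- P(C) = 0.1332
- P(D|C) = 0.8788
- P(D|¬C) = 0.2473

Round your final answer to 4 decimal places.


Bayes' theorem: P(C|D) = P(D|C) × P(C) / P(D)

Step 1: Calculate P(D) using law of total probability
P(D) = P(D|C)P(C) + P(D|¬C)P(¬C)
     = 0.8788 × 0.1332 + 0.2473 × 0.8668
     = 0.11705616 + 0.21435964
     = 0.33141580

Step 2: Apply Bayes' theorem
P(C|D) = P(D|C) × P(C) / P(D)
       = 0.11705616 / 0.33141580
       = 0.3532


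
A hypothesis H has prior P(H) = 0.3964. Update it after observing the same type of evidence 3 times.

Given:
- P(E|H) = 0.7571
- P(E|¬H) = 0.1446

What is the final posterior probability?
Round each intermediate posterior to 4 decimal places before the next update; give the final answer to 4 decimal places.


Sequential Bayesian updating:

Initial prior: P(H) = 0.3964

Update 1:
  P(E) = 0.7571 × 0.3964 + 0.1446 × 0.6036 = 0.30011444 + 0.08728056 = 0.38739500
  P(H|E) = 0.30011444 / 0.38739500 = 0.7747

Update 2:
  P(E) = 0.7571 × 0.7747 + 0.1446 × 0.2253 = 0.58652537 + 0.03257838 = 0.61910375
  P(H|E) = 0.58652537 / 0.61910375 = 0.9474

Update 3:
  P(E) = 0.7571 × 0.9474 + 0.1446 × 0.0526 = 0.71727654 + 0.00760596 = 0.72488250
  P(H|E) = 0.71727654 / 0.72488250 = 0.9895

Final posterior: 0.9895


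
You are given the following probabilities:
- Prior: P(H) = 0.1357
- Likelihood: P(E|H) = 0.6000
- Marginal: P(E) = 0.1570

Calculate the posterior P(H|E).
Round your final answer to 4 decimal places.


Using Bayes' theorem:

P(H|E) = P(E|H) × P(H) / P(E)
       = 0.6000 × 0.1357 / 0.1570
       = 0.08142000 / 0.1570
       = 0.5186

The evidence strengthens our belief in H.
Prior: 0.1357 → Posterior: 0.5186


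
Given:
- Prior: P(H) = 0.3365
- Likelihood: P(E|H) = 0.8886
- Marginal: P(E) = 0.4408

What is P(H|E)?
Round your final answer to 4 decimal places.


Using Bayes' theorem:

P(H|E) = P(E|H) × P(H) / P(E)
       = 0.8886 × 0.3365 / 0.4408
       = 0.29901390 / 0.4408
       = 0.6783

The evidence strengthens our belief in H.
Prior: 0.3365 → Posterior: 0.6783


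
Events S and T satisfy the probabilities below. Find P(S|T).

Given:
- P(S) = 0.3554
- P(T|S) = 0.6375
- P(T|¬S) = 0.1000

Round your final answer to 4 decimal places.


Bayes' theorem: P(S|T) = P(T|S) × P(S) / P(T)

Step 1: Calculate P(T) using law of total probability
P(T) = P(T|S)P(S) + P(T|¬S)P(¬S)
     = 0.6375 × 0.3554 + 0.1000 × 0.6446
     = 0.22656750 + 0.06446000
     = 0.29102750

Step 2: Apply Bayes' theorem
P(S|T) = P(T|S) × P(S) / P(T)
       = 0.22656750 / 0.29102750
       = 0.7785


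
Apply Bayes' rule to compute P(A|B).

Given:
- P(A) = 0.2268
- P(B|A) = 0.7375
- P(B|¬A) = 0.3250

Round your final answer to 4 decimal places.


Bayes' theorem: P(A|B) = P(B|A) × P(A) / P(B)

Step 1: Calculate P(B) using law of total probability
P(B) = P(B|A)P(A) + P(B|¬A)P(¬A)
     = 0.7375 × 0.2268 + 0.3250 × 0.7732
     = 0.16726500 + 0.25129000
     = 0.41855500

Step 2: Apply Bayes' theorem
P(A|B) = P(B|A) × P(A) / P(B)
       = 0.16726500 / 0.41855500
       = 0.3996


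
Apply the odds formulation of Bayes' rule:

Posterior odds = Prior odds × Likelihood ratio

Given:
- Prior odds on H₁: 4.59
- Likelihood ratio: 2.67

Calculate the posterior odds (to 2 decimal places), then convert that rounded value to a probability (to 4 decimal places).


Step 1: Calculate posterior odds
Posterior odds = Prior odds × LR
               = 4.59 × 2.67
               = 12.26

Step 2: Convert to probability
P(H₁|E) = Posterior odds / (1 + Posterior odds)
       = 12.26 / (1 + 12.26)
       = 12.26 / 13.26
       = 0.9246

The evidence increased P(H₁) from 0.8211 to 0.9246.


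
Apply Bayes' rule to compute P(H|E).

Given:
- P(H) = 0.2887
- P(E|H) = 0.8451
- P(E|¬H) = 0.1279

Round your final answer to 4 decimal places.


Bayes' theorem: P(H|E) = P(E|H) × P(H) / P(E)

Step 1: Calculate P(E) using law of total probability
P(E) = P(E|H)P(H) + P(E|¬H)P(¬H)
     = 0.8451 × 0.2887 + 0.1279 × 0.7113
     = 0.24398037 + 0.09097527
     = 0.33495564

Step 2: Apply Bayes' theorem
P(H|E) = P(E|H) × P(H) / P(E)
       = 0.24398037 / 0.33495564
       = 0.7284


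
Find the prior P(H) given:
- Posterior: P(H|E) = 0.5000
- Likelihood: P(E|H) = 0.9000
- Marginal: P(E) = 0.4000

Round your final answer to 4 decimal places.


From Bayes' theorem: P(H|E) = P(E|H) × P(H) / P(E)

Rearranging for P(H):
P(H) = P(H|E) × P(E) / P(E|H)
     = 0.5000 × 0.4000 / 0.9000
     = 0.20000000 / 0.9000
     = 0.2222


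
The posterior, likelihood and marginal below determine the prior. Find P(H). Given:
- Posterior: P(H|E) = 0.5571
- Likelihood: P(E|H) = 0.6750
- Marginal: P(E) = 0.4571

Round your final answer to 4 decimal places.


From Bayes' theorem: P(H|E) = P(E|H) × P(H) / P(E)

Rearranging for P(H):
P(H) = P(H|E) × P(E) / P(E|H)
     = 0.5571 × 0.4571 / 0.6750
     = 0.25465041 / 0.6750
     = 0.3773


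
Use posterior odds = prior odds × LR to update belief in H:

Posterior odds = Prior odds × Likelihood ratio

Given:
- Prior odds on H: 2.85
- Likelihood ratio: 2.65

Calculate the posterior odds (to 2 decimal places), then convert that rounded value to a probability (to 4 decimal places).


Step 1: Calculate posterior odds
Posterior odds = Prior odds × LR
               = 2.85 × 2.65
               = 7.55

Step 2: Convert to probability
P(H|E) = Posterior odds / (1 + Posterior odds)
       = 7.55 / (1 + 7.55)
       = 7.55 / 8.55
       = 0.8830

The evidence increased P(H) from 0.7403 to 0.8830.


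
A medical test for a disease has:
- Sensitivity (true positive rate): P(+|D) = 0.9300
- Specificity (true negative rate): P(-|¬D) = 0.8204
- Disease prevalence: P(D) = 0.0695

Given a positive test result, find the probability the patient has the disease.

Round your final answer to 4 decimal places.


Let D = has disease, + = positive test

Given:
- P(D) = 0.0695 (prevalence)
- P(+|D) = 0.9300 (sensitivity)
- P(-|¬D) = 0.8204 (specificity)
- P(+|¬D) = 0.1796 (false positive rate = 1 - specificity)

Step 1: Find P(+)
P(+) = P(+|D)P(D) + P(+|¬D)P(¬D)
     = 0.9300 × 0.0695 + 0.1796 × 0.9305
     = 0.06463500 + 0.16711780
     = 0.23175280

Step 2: Apply Bayes' theorem for P(D|+)
P(D|+) = P(+|D)P(D) / P(+)
       = 0.06463500 / 0.23175280
       = 0.2789


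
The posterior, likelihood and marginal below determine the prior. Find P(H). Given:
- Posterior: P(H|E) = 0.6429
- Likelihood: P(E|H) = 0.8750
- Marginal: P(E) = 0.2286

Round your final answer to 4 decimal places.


From Bayes' theorem: P(H|E) = P(E|H) × P(H) / P(E)

Rearranging for P(H):
P(H) = P(H|E) × P(E) / P(E|H)
     = 0.6429 × 0.2286 / 0.8750
     = 0.14696694 / 0.8750
     = 0.1680


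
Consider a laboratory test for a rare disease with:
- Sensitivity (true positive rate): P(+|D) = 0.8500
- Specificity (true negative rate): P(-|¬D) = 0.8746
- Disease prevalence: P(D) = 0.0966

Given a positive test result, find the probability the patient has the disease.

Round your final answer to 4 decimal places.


Let D = has disease, + = positive test

Given:
- P(D) = 0.0966 (prevalence)
- P(+|D) = 0.8500 (sensitivity)
- P(-|¬D) = 0.8746 (specificity)
- P(+|¬D) = 0.1254 (false positive rate = 1 - specificity)

Step 1: Find P(+)
P(+) = P(+|D)P(D) + P(+|¬D)P(¬D)
     = 0.8500 × 0.0966 + 0.1254 × 0.9034
     = 0.08211000 + 0.11328636
     = 0.19539636

Step 2: Apply Bayes' theorem for P(D|+)
P(D|+) = P(+|D)P(D) / P(+)
       = 0.08211000 / 0.19539636
       = 0.4202


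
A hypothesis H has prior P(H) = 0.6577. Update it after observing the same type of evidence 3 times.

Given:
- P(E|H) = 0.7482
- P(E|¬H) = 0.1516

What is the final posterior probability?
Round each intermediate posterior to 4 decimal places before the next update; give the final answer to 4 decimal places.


Sequential Bayesian updating:

Initial prior: P(H) = 0.6577

Update 1:
  P(E) = 0.7482 × 0.6577 + 0.1516 × 0.3423 = 0.49209114 + 0.05189268 = 0.54398382
  P(H|E) = 0.49209114 / 0.54398382 = 0.9046

Update 2:
  P(E) = 0.7482 × 0.9046 + 0.1516 × 0.0954 = 0.67682172 + 0.01446264 = 0.69128436
  P(H|E) = 0.67682172 / 0.69128436 = 0.9791

Update 3:
  P(E) = 0.7482 × 0.9791 + 0.1516 × 0.0209 = 0.73256262 + 0.00316844 = 0.73573106
  P(H|E) = 0.73256262 / 0.73573106 = 0.9957

Final posterior: 0.9957


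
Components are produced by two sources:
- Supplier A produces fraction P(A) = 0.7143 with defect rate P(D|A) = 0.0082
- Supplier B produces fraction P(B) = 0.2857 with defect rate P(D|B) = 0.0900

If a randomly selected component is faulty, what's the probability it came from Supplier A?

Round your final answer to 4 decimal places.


Let A = from Supplier A, D = faulty

Given:
- P(A) = 0.7143, P(B) = 0.2857
- P(D|A) = 0.0082, P(D|B) = 0.0900

Step 1: Find P(D)
P(D) = P(D|A)P(A) + P(D|B)P(B)
     = 0.0082 × 0.7143 + 0.0900 × 0.2857
     = 0.00585726 + 0.02571300
     = 0.03157026

Step 2: Apply Bayes' theorem
P(A|D) = P(D|A)P(A) / P(D)
       = 0.00585726 / 0.03157026
       = 0.1855


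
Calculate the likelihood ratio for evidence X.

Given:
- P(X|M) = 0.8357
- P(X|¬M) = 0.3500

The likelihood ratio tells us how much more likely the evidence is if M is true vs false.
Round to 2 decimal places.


Likelihood Ratio (LR) = P(X|M) / P(X|¬M)

LR = 0.8357 / 0.3500
   = 2.39

The evidence is 2.39 times more likely if M is true than if M is false.
Since LR > 1, the evidence supports M over ¬M.


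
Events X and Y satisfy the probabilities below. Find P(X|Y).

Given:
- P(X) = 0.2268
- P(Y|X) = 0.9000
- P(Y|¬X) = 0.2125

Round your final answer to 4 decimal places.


Bayes' theorem: P(X|Y) = P(Y|X) × P(X) / P(Y)

Step 1: Calculate P(Y) using law of total probability
P(Y) = P(Y|X)P(X) + P(Y|¬X)P(¬X)
     = 0.9000 × 0.2268 + 0.2125 × 0.7732
     = 0.20412000 + 0.16430500
     = 0.36842500

Step 2: Apply Bayes' theorem
P(X|Y) = P(Y|X) × P(X) / P(Y)
       = 0.20412000 / 0.36842500
       = 0.5540


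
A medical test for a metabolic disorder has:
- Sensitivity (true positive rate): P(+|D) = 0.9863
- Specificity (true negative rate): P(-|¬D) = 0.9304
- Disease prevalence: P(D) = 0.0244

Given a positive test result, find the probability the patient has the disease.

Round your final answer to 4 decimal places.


Let D = has disease, + = positive test

Given:
- P(D) = 0.0244 (prevalence)
- P(+|D) = 0.9863 (sensitivity)
- P(-|¬D) = 0.9304 (specificity)
- P(+|¬D) = 0.0696 (false positive rate = 1 - specificity)

Step 1: Find P(+)
P(+) = P(+|D)P(D) + P(+|¬D)P(¬D)
     = 0.9863 × 0.0244 + 0.0696 × 0.9756
     = 0.02406572 + 0.06790176
     = 0.09196748

Step 2: Apply Bayes' theorem for P(D|+)
P(D|+) = P(+|D)P(D) / P(+)
       = 0.02406572 / 0.09196748
       = 0.2617


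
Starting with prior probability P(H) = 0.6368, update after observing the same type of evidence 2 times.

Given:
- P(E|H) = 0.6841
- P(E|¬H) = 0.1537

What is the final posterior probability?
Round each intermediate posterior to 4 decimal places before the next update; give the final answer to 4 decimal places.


Sequential Bayesian updating:

Initial prior: P(H) = 0.6368

Update 1:
  P(E) = 0.6841 × 0.6368 + 0.1537 × 0.3632 = 0.43563488 + 0.05582384 = 0.49145872
  P(H|E) = 0.43563488 / 0.49145872 = 0.8864

Update 2:
  P(E) = 0.6841 × 0.8864 + 0.1537 × 0.1136 = 0.60638624 + 0.01746032 = 0.62384656
  P(H|E) = 0.60638624 / 0.62384656 = 0.9720

Final posterior: 0.9720


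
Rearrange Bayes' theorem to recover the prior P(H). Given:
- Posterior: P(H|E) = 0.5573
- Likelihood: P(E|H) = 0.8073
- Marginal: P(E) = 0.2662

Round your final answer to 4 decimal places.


From Bayes' theorem: P(H|E) = P(E|H) × P(H) / P(E)

Rearranging for P(H):
P(H) = P(H|E) × P(E) / P(E|H)
     = 0.5573 × 0.2662 / 0.8073
     = 0.14835326 / 0.8073
     = 0.1838


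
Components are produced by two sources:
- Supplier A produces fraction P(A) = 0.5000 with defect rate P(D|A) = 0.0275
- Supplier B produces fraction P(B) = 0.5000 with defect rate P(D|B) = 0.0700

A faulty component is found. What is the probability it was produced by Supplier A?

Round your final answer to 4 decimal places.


Let A = from Supplier A, D = faulty

Given:
- P(A) = 0.5000, P(B) = 0.5000
- P(D|A) = 0.0275, P(D|B) = 0.0700

Step 1: Find P(D)
P(D) = P(D|A)P(A) + P(D|B)P(B)
     = 0.0275 × 0.5000 + 0.0700 × 0.5000
     = 0.01375000 + 0.03500000
     = 0.04875000

Step 2: Apply Bayes' theorem
P(A|D) = P(D|A)P(A) / P(D)
       = 0.01375000 / 0.04875000
       = 0.2821


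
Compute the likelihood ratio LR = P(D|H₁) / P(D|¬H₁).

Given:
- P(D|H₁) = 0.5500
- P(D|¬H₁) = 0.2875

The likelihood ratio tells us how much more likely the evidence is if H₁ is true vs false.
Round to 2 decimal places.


Likelihood Ratio (LR) = P(D|H₁) / P(D|¬H₁)

LR = 0.5500 / 0.2875
   = 1.91

The evidence is 1.91 times more likely if H₁ is true than if H₁ is false.
LR > 1, so observing D raises the odds in favor of H₁.


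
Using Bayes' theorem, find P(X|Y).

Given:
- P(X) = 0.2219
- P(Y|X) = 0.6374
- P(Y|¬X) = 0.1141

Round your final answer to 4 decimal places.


Bayes' theorem: P(X|Y) = P(Y|X) × P(X) / P(Y)

Step 1: Calculate P(Y) using law of total probability
P(Y) = P(Y|X)P(X) + P(Y|¬X)P(¬X)
     = 0.6374 × 0.2219 + 0.1141 × 0.7781
     = 0.14143906 + 0.08878121
     = 0.23022027

Step 2: Apply Bayes' theorem
P(X|Y) = P(Y|X) × P(X) / P(Y)
       = 0.14143906 / 0.23022027
       = 0.6144


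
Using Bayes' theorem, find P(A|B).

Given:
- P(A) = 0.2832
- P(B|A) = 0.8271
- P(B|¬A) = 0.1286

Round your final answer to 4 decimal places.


Bayes' theorem: P(A|B) = P(B|A) × P(A) / P(B)

Step 1: Calculate P(B) using law of total probability
P(B) = P(B|A)P(A) + P(B|¬A)P(¬A)
     = 0.8271 × 0.2832 + 0.1286 × 0.7168
     = 0.23423472 + 0.09218048
     = 0.32641520

Step 2: Apply Bayes' theorem
P(A|B) = P(B|A) × P(A) / P(B)
       = 0.23423472 / 0.32641520
       = 0.7176


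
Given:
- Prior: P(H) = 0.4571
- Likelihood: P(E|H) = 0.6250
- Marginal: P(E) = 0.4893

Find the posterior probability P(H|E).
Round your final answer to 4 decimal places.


Using Bayes' theorem:

P(H|E) = P(E|H) × P(H) / P(E)
       = 0.6250 × 0.4571 / 0.4893
       = 0.28568750 / 0.4893
       = 0.5839

The evidence strengthens our belief in H.
Prior: 0.4571 → Posterior: 0.5839


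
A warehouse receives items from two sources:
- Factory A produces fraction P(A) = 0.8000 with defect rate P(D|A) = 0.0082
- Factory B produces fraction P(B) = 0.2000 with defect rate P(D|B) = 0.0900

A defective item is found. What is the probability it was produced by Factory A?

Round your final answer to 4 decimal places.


Let A = from Factory A, D = defective

Given:
- P(A) = 0.8000, P(B) = 0.2000
- P(D|A) = 0.0082, P(D|B) = 0.0900

Step 1: Find P(D)
P(D) = P(D|A)P(A) + P(D|B)P(B)
     = 0.0082 × 0.8000 + 0.0900 × 0.2000
     = 0.00656000 + 0.01800000
     = 0.02456000

Step 2: Apply Bayes' theorem
P(A|D) = P(D|A)P(A) / P(D)
       = 0.00656000 / 0.02456000
       = 0.2671


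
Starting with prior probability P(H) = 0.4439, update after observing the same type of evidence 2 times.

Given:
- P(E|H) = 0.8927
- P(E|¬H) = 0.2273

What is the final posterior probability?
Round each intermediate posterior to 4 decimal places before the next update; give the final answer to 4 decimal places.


Sequential Bayesian updating:

Initial prior: P(H) = 0.4439

Update 1:
  P(E) = 0.8927 × 0.4439 + 0.2273 × 0.5561 = 0.39626953 + 0.12640153 = 0.52267106
  P(H|E) = 0.39626953 / 0.52267106 = 0.7582

Update 2:
  P(E) = 0.8927 × 0.7582 + 0.2273 × 0.2418 = 0.67684514 + 0.05496114 = 0.73180628
  P(H|E) = 0.67684514 / 0.73180628 = 0.9249

Final posterior: 0.9249


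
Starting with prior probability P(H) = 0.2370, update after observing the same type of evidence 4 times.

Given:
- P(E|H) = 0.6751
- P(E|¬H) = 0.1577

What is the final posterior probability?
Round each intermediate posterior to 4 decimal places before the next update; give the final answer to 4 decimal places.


Sequential Bayesian updating:

Initial prior: P(H) = 0.2370

Update 1:
  P(E) = 0.6751 × 0.2370 + 0.1577 × 0.7630 = 0.15999870 + 0.12032510 = 0.28032380
  P(H|E) = 0.15999870 / 0.28032380 = 0.5708

Update 2:
  P(E) = 0.6751 × 0.5708 + 0.1577 × 0.4292 = 0.38534708 + 0.06768484 = 0.45303192
  P(H|E) = 0.38534708 / 0.45303192 = 0.8506

Update 3:
  P(E) = 0.6751 × 0.8506 + 0.1577 × 0.1494 = 0.57424006 + 0.02356038 = 0.59780044
  P(H|E) = 0.57424006 / 0.59780044 = 0.9606

Update 4:
  P(E) = 0.6751 × 0.9606 + 0.1577 × 0.0394 = 0.64850106 + 0.00621338 = 0.65471444
  P(H|E) = 0.64850106 / 0.65471444 = 0.9905

Final posterior: 0.9905


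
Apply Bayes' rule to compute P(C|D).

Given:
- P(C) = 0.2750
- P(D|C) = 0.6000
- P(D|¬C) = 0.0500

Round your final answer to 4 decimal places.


Bayes' theorem: P(C|D) = P(D|C) × P(C) / P(D)

Step 1: Calculate P(D) using law of total probability
P(D) = P(D|C)P(C) + P(D|¬C)P(¬C)
     = 0.6000 × 0.2750 + 0.0500 × 0.7250
     = 0.16500000 + 0.03625000
     = 0.20125000

Step 2: Apply Bayes' theorem
P(C|D) = P(D|C) × P(C) / P(D)
       = 0.16500000 / 0.20125000
       = 0.8199


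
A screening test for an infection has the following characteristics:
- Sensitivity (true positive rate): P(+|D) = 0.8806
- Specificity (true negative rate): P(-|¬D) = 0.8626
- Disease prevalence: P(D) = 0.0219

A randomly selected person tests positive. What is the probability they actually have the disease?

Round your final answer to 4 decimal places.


Let D = has disease, + = positive test

Given:
- P(D) = 0.0219 (prevalence)
- P(+|D) = 0.8806 (sensitivity)
- P(-|¬D) = 0.8626 (specificity)
- P(+|¬D) = 0.1374 (false positive rate = 1 - specificity)

Step 1: Find P(+)
P(+) = P(+|D)P(D) + P(+|¬D)P(¬D)
     = 0.8806 × 0.0219 + 0.1374 × 0.9781
     = 0.01928514 + 0.13439094
     = 0.15367608

Step 2: Apply Bayes' theorem for P(D|+)
P(D|+) = P(+|D)P(D) / P(+)
       = 0.01928514 / 0.15367608
       = 0.1255


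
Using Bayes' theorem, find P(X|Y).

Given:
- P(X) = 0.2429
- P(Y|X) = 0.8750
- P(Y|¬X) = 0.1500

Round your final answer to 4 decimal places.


Bayes' theorem: P(X|Y) = P(Y|X) × P(X) / P(Y)

Step 1: Calculate P(Y) using law of total probability
P(Y) = P(Y|X)P(X) + P(Y|¬X)P(¬X)
     = 0.8750 × 0.2429 + 0.1500 × 0.7571
     = 0.21253750 + 0.11356500
     = 0.32610250

Step 2: Apply Bayes' theorem
P(X|Y) = P(Y|X) × P(X) / P(Y)
       = 0.21253750 / 0.32610250
       = 0.6518


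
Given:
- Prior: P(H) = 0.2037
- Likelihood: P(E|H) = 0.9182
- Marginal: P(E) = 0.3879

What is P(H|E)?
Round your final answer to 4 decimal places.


Using Bayes' theorem:

P(H|E) = P(E|H) × P(H) / P(E)
       = 0.9182 × 0.2037 / 0.3879
       = 0.18703734 / 0.3879
       = 0.4822

The evidence strengthens our belief in H.
Prior: 0.2037 → Posterior: 0.4822


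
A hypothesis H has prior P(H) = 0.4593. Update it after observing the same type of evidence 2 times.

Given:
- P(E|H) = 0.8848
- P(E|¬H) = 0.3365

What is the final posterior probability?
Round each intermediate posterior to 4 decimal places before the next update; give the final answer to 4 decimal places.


Sequential Bayesian updating:

Initial prior: P(H) = 0.4593

Update 1:
  P(E) = 0.8848 × 0.4593 + 0.3365 × 0.5407 = 0.40638864 + 0.18194555 = 0.58833419
  P(H|E) = 0.40638864 / 0.58833419 = 0.6907

Update 2:
  P(E) = 0.8848 × 0.6907 + 0.3365 × 0.3093 = 0.61113136 + 0.10407945 = 0.71521081
  P(H|E) = 0.61113136 / 0.71521081 = 0.8545

Final posterior: 0.8545


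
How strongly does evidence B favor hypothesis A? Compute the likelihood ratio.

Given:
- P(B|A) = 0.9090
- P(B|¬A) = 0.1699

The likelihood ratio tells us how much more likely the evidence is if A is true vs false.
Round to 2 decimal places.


Likelihood Ratio (LR) = P(B|A) / P(B|¬A)

LR = 0.9090 / 0.1699
   = 5.35

The evidence is 5.35 times more likely if A is true than if A is false.
Since LR > 1, the evidence supports A over ¬A.


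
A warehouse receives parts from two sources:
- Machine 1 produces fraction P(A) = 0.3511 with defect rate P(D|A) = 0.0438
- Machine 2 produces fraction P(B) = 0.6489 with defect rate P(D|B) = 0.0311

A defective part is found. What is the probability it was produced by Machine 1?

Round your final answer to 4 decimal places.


Let A = from Machine 1, D = defective

Given:
- P(A) = 0.3511, P(B) = 0.6489
- P(D|A) = 0.0438, P(D|B) = 0.0311

Step 1: Find P(D)
P(D) = P(D|A)P(A) + P(D|B)P(B)
     = 0.0438 × 0.3511 + 0.0311 × 0.6489
     = 0.01537818 + 0.02018079
     = 0.03555897

Step 2: Apply Bayes' theorem
P(A|D) = P(D|A)P(A) / P(D)
       = 0.01537818 / 0.03555897
       = 0.4325


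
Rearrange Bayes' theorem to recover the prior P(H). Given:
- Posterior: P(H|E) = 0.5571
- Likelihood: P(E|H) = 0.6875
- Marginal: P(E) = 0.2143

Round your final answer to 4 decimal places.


From Bayes' theorem: P(H|E) = P(E|H) × P(H) / P(E)

Rearranging for P(H):
P(H) = P(H|E) × P(E) / P(E|H)
     = 0.5571 × 0.2143 / 0.6875
     = 0.11938653 / 0.6875
     = 0.1737


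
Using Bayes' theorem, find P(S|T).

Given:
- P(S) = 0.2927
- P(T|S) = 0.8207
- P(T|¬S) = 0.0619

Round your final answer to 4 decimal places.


Bayes' theorem: P(S|T) = P(T|S) × P(S) / P(T)

Step 1: Calculate P(T) using law of total probability
P(T) = P(T|S)P(S) + P(T|¬S)P(¬S)
     = 0.8207 × 0.2927 + 0.0619 × 0.7073
     = 0.24021889 + 0.04378187
     = 0.28400076

Step 2: Apply Bayes' theorem
P(S|T) = P(T|S) × P(S) / P(T)
       = 0.24021889 / 0.28400076
       = 0.8458


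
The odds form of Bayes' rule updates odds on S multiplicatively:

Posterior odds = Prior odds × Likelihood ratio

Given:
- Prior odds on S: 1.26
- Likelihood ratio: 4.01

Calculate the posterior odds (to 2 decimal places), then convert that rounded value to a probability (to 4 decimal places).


Step 1: Calculate posterior odds
Posterior odds = Prior odds × LR
               = 1.26 × 4.01
               = 5.05

Step 2: Convert to probability
P(S|E) = Posterior odds / (1 + Posterior odds)
       = 5.05 / (1 + 5.05)
       = 5.05 / 6.05
       = 0.8347

The evidence increased P(S) from 0.5575 to 0.8347.


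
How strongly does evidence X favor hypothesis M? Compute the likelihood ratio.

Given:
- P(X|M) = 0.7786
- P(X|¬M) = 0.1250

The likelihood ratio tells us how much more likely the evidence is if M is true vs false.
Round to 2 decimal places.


Likelihood Ratio (LR) = P(X|M) / P(X|¬M)

LR = 0.7786 / 0.1250
   = 6.23

The evidence is 6.23 times more likely if M is true than if M is false.
Since LR > 1, the evidence supports M over ¬M.


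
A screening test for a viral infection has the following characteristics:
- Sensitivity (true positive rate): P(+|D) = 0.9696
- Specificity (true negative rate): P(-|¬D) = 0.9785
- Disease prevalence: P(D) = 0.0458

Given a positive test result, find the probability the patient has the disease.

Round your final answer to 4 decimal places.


Let D = has disease, + = positive test

Given:
- P(D) = 0.0458 (prevalence)
- P(+|D) = 0.9696 (sensitivity)
- P(-|¬D) = 0.9785 (specificity)
- P(+|¬D) = 0.0215 (false positive rate = 1 - specificity)

Step 1: Find P(+)
P(+) = P(+|D)P(D) + P(+|¬D)P(¬D)
     = 0.9696 × 0.0458 + 0.0215 × 0.9542
     = 0.04440768 + 0.02051530
     = 0.06492298

Step 2: Apply Bayes' theorem for P(D|+)
P(D|+) = P(+|D)P(D) / P(+)
       = 0.04440768 / 0.06492298
       = 0.6840


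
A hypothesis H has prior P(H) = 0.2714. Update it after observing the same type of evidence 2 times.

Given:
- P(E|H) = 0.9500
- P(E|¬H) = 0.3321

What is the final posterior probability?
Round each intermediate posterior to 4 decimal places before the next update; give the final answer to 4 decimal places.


Sequential Bayesian updating:

Initial prior: P(H) = 0.2714

Update 1:
  P(E) = 0.9500 × 0.2714 + 0.3321 × 0.7286 = 0.25783000 + 0.24196806 = 0.49979806
  P(H|E) = 0.25783000 / 0.49979806 = 0.5159

Update 2:
  P(E) = 0.9500 × 0.5159 + 0.3321 × 0.4841 = 0.49010500 + 0.16076961 = 0.65087461
  P(H|E) = 0.49010500 / 0.65087461 = 0.7530

Final posterior: 0.7530


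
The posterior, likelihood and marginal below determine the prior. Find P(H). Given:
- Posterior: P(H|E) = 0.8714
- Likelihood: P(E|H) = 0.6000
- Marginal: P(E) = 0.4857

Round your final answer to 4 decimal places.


From Bayes' theorem: P(H|E) = P(E|H) × P(H) / P(E)

Rearranging for P(H):
P(H) = P(H|E) × P(E) / P(E|H)
     = 0.8714 × 0.4857 / 0.6000
     = 0.42323898 / 0.6000
     = 0.7054


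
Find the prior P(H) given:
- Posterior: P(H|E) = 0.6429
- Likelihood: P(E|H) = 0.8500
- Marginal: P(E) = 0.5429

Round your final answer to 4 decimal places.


From Bayes' theorem: P(H|E) = P(E|H) × P(H) / P(E)

Rearranging for P(H):
P(H) = P(H|E) × P(E) / P(E|H)
     = 0.6429 × 0.5429 / 0.8500
     = 0.34903041 / 0.8500
     = 0.4106


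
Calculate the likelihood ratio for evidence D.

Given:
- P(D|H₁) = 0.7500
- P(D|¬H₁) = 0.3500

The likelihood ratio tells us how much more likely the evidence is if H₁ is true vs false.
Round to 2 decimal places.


Likelihood Ratio (LR) = P(D|H₁) / P(D|¬H₁)

LR = 0.7500 / 0.3500
   = 2.14

The evidence is 2.14 times more likely if H₁ is true than if H₁ is false.
LR > 1, so observing D raises the odds in favor of H₁.


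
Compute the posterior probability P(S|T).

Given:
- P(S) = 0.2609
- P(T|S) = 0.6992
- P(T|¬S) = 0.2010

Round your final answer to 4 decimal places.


Bayes' theorem: P(S|T) = P(T|S) × P(S) / P(T)

Step 1: Calculate P(T) using law of total probability
P(T) = P(T|S)P(S) + P(T|¬S)P(¬S)
     = 0.6992 × 0.2609 + 0.2010 × 0.7391
     = 0.18242128 + 0.14855910
     = 0.33098038

Step 2: Apply Bayes' theorem
P(S|T) = P(T|S) × P(S) / P(T)
       = 0.18242128 / 0.33098038
       = 0.5512


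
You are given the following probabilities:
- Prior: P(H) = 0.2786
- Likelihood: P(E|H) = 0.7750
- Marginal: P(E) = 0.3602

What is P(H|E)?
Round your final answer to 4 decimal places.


Using Bayes' theorem:

P(H|E) = P(E|H) × P(H) / P(E)
       = 0.7750 × 0.2786 / 0.3602
       = 0.21591500 / 0.3602
       = 0.5994

The evidence strengthens our belief in H.
Prior: 0.2786 → Posterior: 0.5994


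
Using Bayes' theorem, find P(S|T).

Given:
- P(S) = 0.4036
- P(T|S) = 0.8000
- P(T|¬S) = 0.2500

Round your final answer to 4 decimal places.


Bayes' theorem: P(S|T) = P(T|S) × P(S) / P(T)

Step 1: Calculate P(T) using law of total probability
P(T) = P(T|S)P(S) + P(T|¬S)P(¬S)
     = 0.8000 × 0.4036 + 0.2500 × 0.5964
     = 0.32288000 + 0.14910000
     = 0.47198000

Step 2: Apply Bayes' theorem
P(S|T) = P(T|S) × P(S) / P(T)
       = 0.32288000 / 0.47198000
       = 0.6841


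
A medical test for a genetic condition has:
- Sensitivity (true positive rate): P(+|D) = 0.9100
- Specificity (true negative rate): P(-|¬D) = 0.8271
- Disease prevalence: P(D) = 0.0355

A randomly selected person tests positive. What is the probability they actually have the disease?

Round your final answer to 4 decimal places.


Let D = has disease, + = positive test

Given:
- P(D) = 0.0355 (prevalence)
- P(+|D) = 0.9100 (sensitivity)
- P(-|¬D) = 0.8271 (specificity)
- P(+|¬D) = 0.1729 (false positive rate = 1 - specificity)

Step 1: Find P(+)
P(+) = P(+|D)P(D) + P(+|¬D)P(¬D)
     = 0.9100 × 0.0355 + 0.1729 × 0.9645
     = 0.03230500 + 0.16676205
     = 0.19906705

Step 2: Apply Bayes' theorem for P(D|+)
P(D|+) = P(+|D)P(D) / P(+)
       = 0.03230500 / 0.19906705
       = 0.1623


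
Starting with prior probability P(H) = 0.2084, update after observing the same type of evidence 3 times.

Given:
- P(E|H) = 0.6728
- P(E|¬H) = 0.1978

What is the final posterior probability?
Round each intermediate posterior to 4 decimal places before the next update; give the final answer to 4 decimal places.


Sequential Bayesian updating:

Initial prior: P(H) = 0.2084

Update 1:
  P(E) = 0.6728 × 0.2084 + 0.1978 × 0.7916 = 0.14021152 + 0.15657848 = 0.29679000
  P(H|E) = 0.14021152 / 0.29679000 = 0.4724

Update 2:
  P(E) = 0.6728 × 0.4724 + 0.1978 × 0.5276 = 0.31783072 + 0.10435928 = 0.42219000
  P(H|E) = 0.31783072 / 0.42219000 = 0.7528

Update 3:
  P(E) = 0.6728 × 0.7528 + 0.1978 × 0.2472 = 0.50648384 + 0.04889616 = 0.55538000
  P(H|E) = 0.50648384 / 0.55538000 = 0.9120

Final posterior: 0.9120


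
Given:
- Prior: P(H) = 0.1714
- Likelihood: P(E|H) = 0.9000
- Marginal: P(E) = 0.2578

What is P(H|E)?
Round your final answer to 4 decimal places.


Using Bayes' theorem:

P(H|E) = P(E|H) × P(H) / P(E)
       = 0.9000 × 0.1714 / 0.2578
       = 0.15426000 / 0.2578
       = 0.5984

The evidence strengthens our belief in H.
Prior: 0.1714 → Posterior: 0.5984


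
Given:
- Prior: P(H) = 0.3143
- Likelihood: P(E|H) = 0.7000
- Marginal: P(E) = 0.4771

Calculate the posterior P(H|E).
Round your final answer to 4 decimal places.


Using Bayes' theorem:

P(H|E) = P(E|H) × P(H) / P(E)
       = 0.7000 × 0.3143 / 0.4771
       = 0.22001000 / 0.4771
       = 0.4611

The evidence strengthens our belief in H.
Prior: 0.3143 → Posterior: 0.4611


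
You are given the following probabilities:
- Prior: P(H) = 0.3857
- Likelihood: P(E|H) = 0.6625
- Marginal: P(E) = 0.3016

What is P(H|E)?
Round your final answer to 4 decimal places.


Using Bayes' theorem:

P(H|E) = P(E|H) × P(H) / P(E)
       = 0.6625 × 0.3857 / 0.3016
       = 0.25552625 / 0.3016
       = 0.8472

The evidence strengthens our belief in H.
Prior: 0.3857 → Posterior: 0.8472


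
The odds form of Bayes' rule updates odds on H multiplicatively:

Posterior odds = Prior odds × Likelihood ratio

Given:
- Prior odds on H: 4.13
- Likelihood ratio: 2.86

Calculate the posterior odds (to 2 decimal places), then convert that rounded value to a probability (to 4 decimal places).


Step 1: Calculate posterior odds
Posterior odds = Prior odds × LR
               = 4.13 × 2.86
               = 11.81

Step 2: Convert to probability
P(H|E) = Posterior odds / (1 + Posterior odds)
       = 11.81 / (1 + 11.81)
       = 11.81 / 12.81
       = 0.9219

The evidence increased P(H) from 0.8051 to 0.9219.


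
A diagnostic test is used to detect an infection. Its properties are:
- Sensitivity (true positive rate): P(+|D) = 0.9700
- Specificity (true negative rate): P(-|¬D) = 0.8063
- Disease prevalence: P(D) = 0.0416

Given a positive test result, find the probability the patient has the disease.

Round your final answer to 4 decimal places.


Let D = has disease, + = positive test

Given:
- P(D) = 0.0416 (prevalence)
- P(+|D) = 0.9700 (sensitivity)
- P(-|¬D) = 0.8063 (specificity)
- P(+|¬D) = 0.1937 (false positive rate = 1 - specificity)

Step 1: Find P(+)
P(+) = P(+|D)P(D) + P(+|¬D)P(¬D)
     = 0.9700 × 0.0416 + 0.1937 × 0.9584
     = 0.04035200 + 0.18564208
     = 0.22599408

Step 2: Apply Bayes' theorem for P(D|+)
P(D|+) = P(+|D)P(D) / P(+)
       = 0.04035200 / 0.22599408
       = 0.1786


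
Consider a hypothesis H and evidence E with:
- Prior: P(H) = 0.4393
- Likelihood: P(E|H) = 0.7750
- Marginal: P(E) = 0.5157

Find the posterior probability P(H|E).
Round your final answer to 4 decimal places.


Using Bayes' theorem:

P(H|E) = P(E|H) × P(H) / P(E)
       = 0.7750 × 0.4393 / 0.5157
       = 0.34045750 / 0.5157
       = 0.6602

The evidence strengthens our belief in H.
Prior: 0.4393 → Posterior: 0.6602


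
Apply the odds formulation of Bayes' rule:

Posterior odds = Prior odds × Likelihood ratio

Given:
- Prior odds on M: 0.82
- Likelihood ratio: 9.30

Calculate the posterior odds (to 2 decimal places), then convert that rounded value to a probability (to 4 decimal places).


Step 1: Calculate posterior odds
Posterior odds = Prior odds × LR
               = 0.82 × 9.30
               = 7.63

Step 2: Convert to probability
P(M|E) = Posterior odds / (1 + Posterior odds)
       = 7.63 / (1 + 7.63)
       = 7.63 / 8.63
       = 0.8841

The evidence increased P(M) from 0.4505 to 0.8841.


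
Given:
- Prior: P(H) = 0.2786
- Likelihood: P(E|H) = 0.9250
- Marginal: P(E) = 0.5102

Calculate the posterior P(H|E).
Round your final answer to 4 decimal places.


Using Bayes' theorem:

P(H|E) = P(E|H) × P(H) / P(E)
       = 0.9250 × 0.2786 / 0.5102
       = 0.25770500 / 0.5102
       = 0.5051

The evidence strengthens our belief in H.
Prior: 0.2786 → Posterior: 0.5051


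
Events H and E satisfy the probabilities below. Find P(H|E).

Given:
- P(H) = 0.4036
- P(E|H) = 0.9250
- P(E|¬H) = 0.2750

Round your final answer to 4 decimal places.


Bayes' theorem: P(H|E) = P(E|H) × P(H) / P(E)

Step 1: Calculate P(E) using law of total probability
P(E) = P(E|H)P(H) + P(E|¬H)P(¬H)
     = 0.9250 × 0.4036 + 0.2750 × 0.5964
     = 0.37333000 + 0.16401000
     = 0.53734000

Step 2: Apply Bayes' theorem
P(H|E) = P(E|H) × P(H) / P(E)
       = 0.37333000 / 0.53734000
       = 0.6948


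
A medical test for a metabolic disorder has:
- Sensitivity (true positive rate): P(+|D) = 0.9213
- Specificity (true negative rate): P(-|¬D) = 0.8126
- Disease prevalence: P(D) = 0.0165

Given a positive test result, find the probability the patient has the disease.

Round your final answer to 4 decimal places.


Let D = has disease, + = positive test

Given:
- P(D) = 0.0165 (prevalence)
- P(+|D) = 0.9213 (sensitivity)
- P(-|¬D) = 0.8126 (specificity)
- P(+|¬D) = 0.1874 (false positive rate = 1 - specificity)

Step 1: Find P(+)
P(+) = P(+|D)P(D) + P(+|¬D)P(¬D)
     = 0.9213 × 0.0165 + 0.1874 × 0.9835
     = 0.01520145 + 0.18430790
     = 0.19950935

Step 2: Apply Bayes' theorem for P(D|+)
P(D|+) = P(+|D)P(D) / P(+)
       = 0.01520145 / 0.19950935
       = 0.0762


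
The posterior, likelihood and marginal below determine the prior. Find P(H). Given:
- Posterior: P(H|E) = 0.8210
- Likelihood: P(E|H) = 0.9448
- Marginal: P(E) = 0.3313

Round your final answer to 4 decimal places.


From Bayes' theorem: P(H|E) = P(E|H) × P(H) / P(E)

Rearranging for P(H):
P(H) = P(H|E) × P(E) / P(E|H)
     = 0.8210 × 0.3313 / 0.9448
     = 0.27199730 / 0.9448
     = 0.2879


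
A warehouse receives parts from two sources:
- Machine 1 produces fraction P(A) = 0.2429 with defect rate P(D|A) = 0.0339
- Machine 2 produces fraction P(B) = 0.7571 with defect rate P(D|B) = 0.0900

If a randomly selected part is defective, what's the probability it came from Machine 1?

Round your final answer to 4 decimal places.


Let A = from Machine 1, D = defective

Given:
- P(A) = 0.2429, P(B) = 0.7571
- P(D|A) = 0.0339, P(D|B) = 0.0900

Step 1: Find P(D)
P(D) = P(D|A)P(A) + P(D|B)P(B)
     = 0.0339 × 0.2429 + 0.0900 × 0.7571
     = 0.00823431 + 0.06813900
     = 0.07637331

Step 2: Apply Bayes' theorem
P(A|D) = P(D|A)P(A) / P(D)
       = 0.00823431 / 0.07637331
       = 0.1078


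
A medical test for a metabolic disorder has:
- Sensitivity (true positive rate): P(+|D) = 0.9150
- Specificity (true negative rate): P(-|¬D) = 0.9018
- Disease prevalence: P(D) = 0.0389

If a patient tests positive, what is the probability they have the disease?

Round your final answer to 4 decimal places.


Let D = has disease, + = positive test

Given:
- P(D) = 0.0389 (prevalence)
- P(+|D) = 0.9150 (sensitivity)
- P(-|¬D) = 0.9018 (specificity)
- P(+|¬D) = 0.0982 (false positive rate = 1 - specificity)

Step 1: Find P(+)
P(+) = P(+|D)P(D) + P(+|¬D)P(¬D)
     = 0.9150 × 0.0389 + 0.0982 × 0.9611
     = 0.03559350 + 0.09438002
     = 0.12997352

Step 2: Apply Bayes' theorem for P(D|+)
P(D|+) = P(+|D)P(D) / P(+)
       = 0.03559350 / 0.12997352
       = 0.2739


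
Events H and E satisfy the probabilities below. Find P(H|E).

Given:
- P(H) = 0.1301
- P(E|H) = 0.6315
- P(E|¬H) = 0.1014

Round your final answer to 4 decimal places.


Bayes' theorem: P(H|E) = P(E|H) × P(H) / P(E)

Step 1: Calculate P(E) using law of total probability
P(E) = P(E|H)P(H) + P(E|¬H)P(¬H)
     = 0.6315 × 0.1301 + 0.1014 × 0.8699
     = 0.08215815 + 0.08820786
     = 0.17036601

Step 2: Apply Bayes' theorem
P(H|E) = P(E|H) × P(H) / P(E)
       = 0.08215815 / 0.17036601
       = 0.4822


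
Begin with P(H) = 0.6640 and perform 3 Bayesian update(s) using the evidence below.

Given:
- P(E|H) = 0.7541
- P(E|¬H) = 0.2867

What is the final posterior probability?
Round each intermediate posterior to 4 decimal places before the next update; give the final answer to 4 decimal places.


Sequential Bayesian updating:

Initial prior: P(H) = 0.6640

Update 1:
  P(E) = 0.7541 × 0.6640 + 0.2867 × 0.3360 = 0.50072240 + 0.09633120 = 0.59705360
  P(H|E) = 0.50072240 / 0.59705360 = 0.8387

Update 2:
  P(E) = 0.7541 × 0.8387 + 0.2867 × 0.1613 = 0.63246367 + 0.04624471 = 0.67870838
  P(H|E) = 0.63246367 / 0.67870838 = 0.9319

Update 3:
  P(E) = 0.7541 × 0.9319 + 0.2867 × 0.0681 = 0.70274579 + 0.01952427 = 0.72227006
  P(H|E) = 0.70274579 / 0.72227006 = 0.9730

Final posterior: 0.9730


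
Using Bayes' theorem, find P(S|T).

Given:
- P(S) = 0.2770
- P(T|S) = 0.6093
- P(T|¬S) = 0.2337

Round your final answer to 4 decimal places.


Bayes' theorem: P(S|T) = P(T|S) × P(S) / P(T)

Step 1: Calculate P(T) using law of total probability
P(T) = P(T|S)P(S) + P(T|¬S)P(¬S)
     = 0.6093 × 0.2770 + 0.2337 × 0.7230
     = 0.16877610 + 0.16896510
     = 0.33774120

Step 2: Apply Bayes' theorem
P(S|T) = P(T|S) × P(S) / P(T)
       = 0.16877610 / 0.33774120
       = 0.4997


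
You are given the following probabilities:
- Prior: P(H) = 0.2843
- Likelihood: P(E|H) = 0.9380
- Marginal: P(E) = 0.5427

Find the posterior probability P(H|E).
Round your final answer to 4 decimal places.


Using Bayes' theorem:

P(H|E) = P(E|H) × P(H) / P(E)
       = 0.9380 × 0.2843 / 0.5427
       = 0.26667340 / 0.5427
       = 0.4914

The evidence strengthens our belief in H.
Prior: 0.2843 → Posterior: 0.4914


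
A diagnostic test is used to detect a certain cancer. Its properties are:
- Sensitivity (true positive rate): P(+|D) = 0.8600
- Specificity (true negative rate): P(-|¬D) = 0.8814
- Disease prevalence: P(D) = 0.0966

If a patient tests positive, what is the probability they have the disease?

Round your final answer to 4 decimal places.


Let D = has disease, + = positive test

Given:
- P(D) = 0.0966 (prevalence)
- P(+|D) = 0.8600 (sensitivity)
- P(-|¬D) = 0.8814 (specificity)
- P(+|¬D) = 0.1186 (false positive rate = 1 - specificity)

Step 1: Find P(+)
P(+) = P(+|D)P(D) + P(+|¬D)P(¬D)
     = 0.8600 × 0.0966 + 0.1186 × 0.9034
     = 0.08307600 + 0.10714324
     = 0.19021924

Step 2: Apply Bayes' theorem for P(D|+)
P(D|+) = P(+|D)P(D) / P(+)
       = 0.08307600 / 0.19021924
       = 0.4367


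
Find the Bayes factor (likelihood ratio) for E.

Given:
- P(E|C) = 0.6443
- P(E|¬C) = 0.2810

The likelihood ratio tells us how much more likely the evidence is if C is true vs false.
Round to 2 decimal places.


Likelihood Ratio (LR) = P(E|C) / P(E|¬C)

LR = 0.6443 / 0.2810
   = 2.29

The evidence is 2.29 times more likely if C is true than if C is false.
LR > 1, so observing E raises the odds in favor of C.


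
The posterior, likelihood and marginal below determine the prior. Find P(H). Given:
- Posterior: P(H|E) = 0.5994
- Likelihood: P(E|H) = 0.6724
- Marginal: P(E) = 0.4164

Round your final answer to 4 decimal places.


From Bayes' theorem: P(H|E) = P(E|H) × P(H) / P(E)

Rearranging for P(H):
P(H) = P(H|E) × P(E) / P(E|H)
     = 0.5994 × 0.4164 / 0.6724
     = 0.24959016 / 0.6724
     = 0.3712


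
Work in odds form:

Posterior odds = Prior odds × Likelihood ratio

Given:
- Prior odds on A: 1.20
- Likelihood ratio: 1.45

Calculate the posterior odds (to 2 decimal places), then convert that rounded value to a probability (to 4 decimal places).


Step 1: Calculate posterior odds
Posterior odds = Prior odds × LR
               = 1.20 × 1.45
               = 1.74

Step 2: Convert to probability
P(A|E) = Posterior odds / (1 + Posterior odds)
       = 1.74 / (1 + 1.74)
       = 1.74 / 2.74
       = 0.6350

The evidence increased P(A) from 0.5455 to 0.6350.
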